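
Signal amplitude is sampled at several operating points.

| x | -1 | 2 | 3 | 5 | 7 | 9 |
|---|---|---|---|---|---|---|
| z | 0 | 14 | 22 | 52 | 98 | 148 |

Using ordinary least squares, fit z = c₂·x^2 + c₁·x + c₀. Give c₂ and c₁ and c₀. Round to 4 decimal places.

c₂ = 1.5069, c₁ = 2.8754, c₀ = 1.2401

With design matrix M, MᵀM = [[9685, 1231, 169]; [1231, 169, 25]; [169, 25, 6]] and Mᵀz = [18344, 2372, 334]ᵀ.
Inverting the 3×3 Gram matrix, [c₂, c₁, c₀]ᵀ = [3145/2087, 6001/2087, 2588/2087]ᵀ.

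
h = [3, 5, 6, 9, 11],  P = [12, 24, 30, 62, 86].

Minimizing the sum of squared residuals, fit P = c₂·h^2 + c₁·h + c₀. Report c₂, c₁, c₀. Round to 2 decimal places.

c₂ = 0.57, c₁ = 1.28, c₀ = 2.81

Setting ∂/∂c₂ … = 0 gives: 23204·c₂ + 2428·c₁ + 272·c₀ = 17216;  2428·c₂ + 272·c₁ + 34·c₀ = 1840;  272·c₂ + 34·c₁ + 5·c₀ = 214.
(Σh^2·h^2 = 23204, Σh^2·h = 2428, Σh^2 = 272, Σh·h = 272, Σh = 34, Σ1 = 5, Σh^2·P = 17216, Σh·P = 1840, ΣP = 214.)
Solving the 3×3 system (Gaussian elimination) gives c₂ = 169/294, c₁ = 377/294, c₀ = 59/21.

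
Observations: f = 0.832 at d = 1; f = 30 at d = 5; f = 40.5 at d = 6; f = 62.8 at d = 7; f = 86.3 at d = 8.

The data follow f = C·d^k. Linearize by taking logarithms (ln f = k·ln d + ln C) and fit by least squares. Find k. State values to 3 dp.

Let Y = ln f. Fitting Y = k·ln d + ln C by least squares:
AᵀA = [[13.9113, 7.4265]; [7.4265, 5]], rhs = [29.4316, 15.5164]ᵀ  (here Σln d = 7.4265, Σ(ln d)² = 13.9113, Σln f = 15.5164, Σln d·ln f = 29.4316).
Solving (det = 14.4030): k = 2.21656, ln C = -0.18900.

k = 2.217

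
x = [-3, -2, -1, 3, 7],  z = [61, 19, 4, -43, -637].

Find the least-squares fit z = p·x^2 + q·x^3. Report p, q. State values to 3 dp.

Normal-equation sums: Σx^2·x^2 = 2580, Σx^2·x^3 = 16774, Σx^3·x^3 = 119172.
Moment sums: Σx^2·z = -30971, Σx^3·z = -221455.
MᵀM·[p, q]ᵀ = Mᵀz becomes [[2580, 16774]; [16774, 119172]]·[p, q]ᵀ = [-30971, -221455]ᵀ.
Δ = 2580·119172 − 16774² = 26096684.
p = ((-30971)·119172 − 16774·(-221455))/26096684 = 11905079/13048342; q = (2580·(-221455) − 16774·(-30971))/26096684 = -25923173/13048342.

p = 0.912, q = -1.987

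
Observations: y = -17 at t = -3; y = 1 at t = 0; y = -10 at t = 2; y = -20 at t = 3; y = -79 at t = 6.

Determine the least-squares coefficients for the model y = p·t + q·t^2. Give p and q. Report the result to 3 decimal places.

p = -0.589, q = -2.093

With design matrix X, XᵀX = [[58, 224]; [224, 1474]] and Xᵀy = [-503, -3217]ᵀ.
det = 58·1474 − 224² = 35316.
p = ((-503)·1474 − 224·(-3217))/35316 = -3469/5886; q = (58·(-3217) − 224·(-503))/35316 = -12319/5886.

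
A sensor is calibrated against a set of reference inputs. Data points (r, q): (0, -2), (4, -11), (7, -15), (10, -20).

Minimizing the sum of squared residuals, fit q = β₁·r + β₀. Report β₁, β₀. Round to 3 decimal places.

β₁ = -1.772, β₀ = -2.699

Entries of MᵀM: Σr·r = 165, Σr = 21, Σ1 = 4.
And Σr·q = -349, Σq = -48.
Determinant 165·4 − 21² = 219.
β₁ = ((-349)·4 − 21·(-48))/219 = -388/219; β₀ = (165·(-48) − 21·(-349))/219 = -197/73.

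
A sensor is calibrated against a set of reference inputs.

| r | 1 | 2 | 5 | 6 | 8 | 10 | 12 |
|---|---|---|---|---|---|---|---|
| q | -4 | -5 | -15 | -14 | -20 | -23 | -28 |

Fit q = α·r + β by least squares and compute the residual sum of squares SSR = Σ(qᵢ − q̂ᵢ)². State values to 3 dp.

Normal-equation sums: Σr·r = 374, Σr = 44, Σ1 = 7.
For Xᵀq: Σr·q = -899, Σq = -109.
So XᵀX·[α, β]ᵀ = Xᵀq: [[374, 44]; [44, 7]]·[α, β]ᵀ = [-899, -109]ᵀ.
Δ = 374·7 − 44² = 682.
α = ((-899)·7 − 44·(-109))/682 = -1497/682; β = (374·(-109) − 44·(-899))/682 = -55/31.
Residuals: -21/682, 397/341, -1535/682, 322/341, -227/341, 247/341, 39/341; SSR = 5657/682.

SSR = 8.295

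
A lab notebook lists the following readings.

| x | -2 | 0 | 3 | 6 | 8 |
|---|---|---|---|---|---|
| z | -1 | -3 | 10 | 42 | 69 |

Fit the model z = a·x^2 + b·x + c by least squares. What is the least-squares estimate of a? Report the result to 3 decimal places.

Entries of MᵀM: Σx^2·x^2 = 5489, Σx^2·x = 747, Σx^2 = 113, Σx·x = 113, Σx = 15, Σ1 = 5.
Right-hand side: Σx^2·z = 6014, Σx·z = 836, Σz = 117.
Normal equations: [[5489, 747, 113]; [747, 113, 15]; [113, 15, 5]]·[a, b, c]ᵀ = [6014, 836, 117]ᵀ.
Row-reducing yields a = 2299/2436, b = 20289/13804, c = -24209/10353.

a = 0.944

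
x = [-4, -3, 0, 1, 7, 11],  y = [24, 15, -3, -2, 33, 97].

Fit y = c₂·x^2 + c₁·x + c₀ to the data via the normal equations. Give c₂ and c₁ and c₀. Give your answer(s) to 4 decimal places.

c₂ = 1.0242, c₁ = -2.2901, c₀ = -1.5452

Compute the Gram sums: Σx^2·x^2 = 17380, Σx^2·x = 1584, Σx^2 = 196, Σx·x = 196, Σx = 12, Σ1 = 6.
Right-hand side: Σx^2·y = 13871, Σx·y = 1155, Σy = 164.
So MᵀM·[c₂, c₁, c₀]ᵀ = Mᵀy: [[17380, 1584, 196]; [1584, 196, 12]; [196, 12, 6]]·[c₂, c₁, c₀]ᵀ = [13871, 1155, 164]ᵀ.
Inverting the 3×3 Gram matrix, [c₂, c₁, c₀]ᵀ = [1225/1196, -2739/1196, -462/299]ᵀ.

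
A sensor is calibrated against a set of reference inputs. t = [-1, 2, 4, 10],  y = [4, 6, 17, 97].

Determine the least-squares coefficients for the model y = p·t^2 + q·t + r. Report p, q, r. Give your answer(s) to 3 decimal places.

p = 0.975, q = -0.322, r = 2.712

Forming AᵀA = [[10273, 1071, 121]; [1071, 121, 15]; [121, 15, 4]] and Aᵀy = [10000, 1046, 124]ᵀ gives AᵀA·[p, q, r]ᵀ = Aᵀy.
Solving the 3×3 system (Gaussian elimination) gives p = 30667/31452, q = -3375/10484, r = 21326/7863.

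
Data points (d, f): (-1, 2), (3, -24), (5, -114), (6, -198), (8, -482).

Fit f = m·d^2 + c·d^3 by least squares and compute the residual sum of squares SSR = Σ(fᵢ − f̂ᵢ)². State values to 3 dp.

Compute the Gram sums: Σd^2·d^2 = 6099, Σd^2·d^3 = 43911, Σd^3·d^3 = 325155.
Moment sums: Σd^2·f = -41040, Σd^3·f = -304452.
Normal equations: [[6099, 43911]; [43911, 325155]]·[m, c]ᵀ = [-41040, -304452]ᵀ.
Determinant 6099·325155 − 43911² = 54944424.
m = ((-41040)·325155 − 43911·(-304452))/54944424 = 678627/1526234; c = (6099·(-304452) − 43911·(-41040))/54944424 = -1520703/1526234.
Residuals: 426569/763117, -839139/763117, -434238/763117, 923472/763117, -238490/763117; SSR = 2600330/763117.

SSR = 3.408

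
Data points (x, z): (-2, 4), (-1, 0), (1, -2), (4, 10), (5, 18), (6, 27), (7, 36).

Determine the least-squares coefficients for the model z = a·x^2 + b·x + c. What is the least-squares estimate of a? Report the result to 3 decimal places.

a = 0.879

Sums needed: Σx^2·x^2 = 4596, Σx^2·x = 740, Σx^2 = 132, Σx·x = 132, Σx = 20, Σ1 = 7.
For Aᵀz: Σx^2·z = 3360, Σx·z = 534, Σz = 93.
So AᵀA·[a, b, c]ᵀ = Aᵀz: [[4596, 740, 132]; [740, 132, 20]; [132, 20, 7]]·[a, b, c]ᵀ = [3360, 534, 93]ᵀ.
Solving the 3×3 system (Gaussian elimination) gives a = 1821/2072, b = -1401/2072, c = -351/259.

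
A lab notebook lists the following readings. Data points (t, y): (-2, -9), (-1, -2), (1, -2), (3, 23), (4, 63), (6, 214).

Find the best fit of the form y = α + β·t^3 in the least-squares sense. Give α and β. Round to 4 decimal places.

MᵀM·[α, β]ᵀ = Mᵀy reads: 6·α + 299·β = 287;  299·α + 51547·β = 50949.
Eliminating β: 51547·(row 1) − 299·(row 2) gives 219881·α = 51547·287 − 299·50949 = -439762, so α = -2.
Then β = (50949 − 299·(-2))/51547 = 1.

α = -2.0000, β = 1.0000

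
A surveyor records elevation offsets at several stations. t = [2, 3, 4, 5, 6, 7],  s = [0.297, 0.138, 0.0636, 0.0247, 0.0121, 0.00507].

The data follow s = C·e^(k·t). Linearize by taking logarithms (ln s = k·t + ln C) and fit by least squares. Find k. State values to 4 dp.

k = -0.8171

With ln sᵢ as the transformed response and tᵢ as the regressor:
Σt = 27.0000, Σ(t)² = 139.0000, Σln s = -19.3496, Σt·ln s = -101.3731.
Equations: 139.0000·k + 27.0000·ln C = -101.3731;  27.0000·k + 6·ln C = -19.3496.
Slope k = (n·Σt·ln s − Σt·Σln s)/(n·Σ(t)² − (Σt)²) = (6·-101.3731 − 27.0000·-19.3496)/105.0000 = -0.81714; ln C = (Σln s − k·Σt)/n = 0.45220.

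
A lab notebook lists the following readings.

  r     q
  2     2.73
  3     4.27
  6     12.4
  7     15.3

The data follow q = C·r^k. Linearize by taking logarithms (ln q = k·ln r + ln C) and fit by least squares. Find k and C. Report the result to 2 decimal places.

k = 1.41, C = 0.98

Let Y = ln q. Fitting Y = k·ln r + ln C by least squares:
XᵀX = [[8.6844, 5.5294]; [5.5294, 4]], rhs = [12.1102, 7.7015]ᵀ  (here Σln r = 5.5294, Σ(ln r)² = 8.6844, Σln q = 7.7015, Σln r·ln q = 12.1102).
Δ = 8.6844·4 − (5.5294)² = 4.1629; k = (12.1102·4 − 5.5294·7.7015)/4.1629 = 1.40669, ln C = (8.6844·7.7015 − 5.5294·12.1102)/4.1629 = -0.01918, so C = exp(-0.01918) = 0.98100.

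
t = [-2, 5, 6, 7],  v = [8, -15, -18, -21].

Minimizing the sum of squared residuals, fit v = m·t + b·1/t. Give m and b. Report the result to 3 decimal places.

m = -2.883, b = -4.345

Sums needed: Σt·t = 114, Σt·1/t = 4, Σ1/t·1/t = 7457/22050.
And Σt·v = -346, Σ1/t·v = -13.
Normal equations: [[114, 4]; [4, 7457/22050]]·[m, b]ᵀ = [-346, -13]ᵀ.
Eliminating b: (7457/22050)·(row 1) − 4·(row 2) gives (82883/3675)·m = (7457/22050)·(-346) − 4·(-13) = -716761/11025, so m = -716761/248649.
Then b = ((-13) − 4·(-716761/248649))/(7457/22050) = -360150/82883.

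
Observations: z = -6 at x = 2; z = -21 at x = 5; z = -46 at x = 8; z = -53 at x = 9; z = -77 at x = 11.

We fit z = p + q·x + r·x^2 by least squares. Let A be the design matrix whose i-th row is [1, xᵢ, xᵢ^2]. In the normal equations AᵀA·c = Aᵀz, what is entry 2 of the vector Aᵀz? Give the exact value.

Entry 2 ↔ basis x, so (Aᵀz)_{2} = Σᵢ (x)·zᵢ = (2)·(-6) + (5)·(-21) + (8)·(-46) + (9)·(-53) + (11)·(-77) = -1809.

-1809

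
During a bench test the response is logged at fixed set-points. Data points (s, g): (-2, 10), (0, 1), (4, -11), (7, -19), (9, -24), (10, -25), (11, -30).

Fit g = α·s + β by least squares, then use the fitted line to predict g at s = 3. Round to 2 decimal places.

Entries of AᵀA: Σs·s = 371, Σs = 39, Σ1 = 7.
Moment sums: Σs·g = -993, Σg = -98.
Eliminating β: 7·(row 1) − 39·(row 2) gives 1076·α = 7·(-993) − 39·(-98) = -3129, so α = -3129/1076.
Then β = ((-98) − 39·(-3129/1076))/7 = 2369/1076.
At s = 3: ĝ = (-3129/1076)·(3) + (2369/1076)·(1) = -3509/538.

ĝ = -6.52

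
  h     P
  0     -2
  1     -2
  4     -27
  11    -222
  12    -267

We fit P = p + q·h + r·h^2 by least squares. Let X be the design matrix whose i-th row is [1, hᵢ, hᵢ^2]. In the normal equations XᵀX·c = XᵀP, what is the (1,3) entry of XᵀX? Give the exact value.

Row 1 ↔ basis 1, column 3 ↔ basis h^2, so (XᵀX)_{1,3} = Σᵢ h^2 = (1)·(0) + (1)·(1) + (1)·(16) + (1)·(121) + (1)·(144) = 282.

282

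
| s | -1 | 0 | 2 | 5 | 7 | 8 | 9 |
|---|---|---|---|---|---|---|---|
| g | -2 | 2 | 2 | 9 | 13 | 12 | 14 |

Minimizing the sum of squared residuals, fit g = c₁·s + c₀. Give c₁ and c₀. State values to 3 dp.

Compute the Gram sums: Σs·s = 224, Σs = 30, Σ1 = 7.
And Σs·g = 364, Σg = 50.
Normal equations: [[224, 30]; [30, 7]]·[c₁, c₀]ᵀ = [364, 50]ᵀ.
Eliminating c₀: 7·(row 1) − 30·(row 2) gives 668·c₁ = 7·364 − 30·50 = 1048, so c₁ = 262/167.
Then c₀ = (50 − 30·(262/167))/7 = 70/167.

c₁ = 1.569, c₀ = 0.419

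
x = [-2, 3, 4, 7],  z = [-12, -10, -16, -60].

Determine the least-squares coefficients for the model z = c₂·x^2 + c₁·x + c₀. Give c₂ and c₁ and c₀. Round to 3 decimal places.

c₂ = -1.483, c₁ = 2.114, c₀ = -1.918

Compute the Gram sums: Σx^2·x^2 = 2754, Σx^2·x = 426, Σx^2 = 78, Σx·x = 78, Σx = 12, Σ1 = 4.
For Aᵀz: Σx^2·z = -3334, Σx·z = -490, Σz = -98.
AᵀA·[c₂, c₁, c₀]ᵀ = Aᵀz becomes [[2754, 426, 78]; [426, 78, 12]; [78, 12, 4]]·[c₂, c₁, c₀]ᵀ = [-3334, -490, -98]ᵀ.
Inverting the 3×3 Gram matrix, [c₂, c₁, c₀]ᵀ = [-3689/2487, 5258/2487, -1590/829]ᵀ.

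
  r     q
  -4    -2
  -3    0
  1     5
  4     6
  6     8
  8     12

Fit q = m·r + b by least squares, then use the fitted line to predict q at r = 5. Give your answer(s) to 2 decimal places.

The normal system AᵀA·[m, b]ᵀ = Aᵀq is [[142, 12]; [12, 6]]·[m, b]ᵀ = [181, 29]ᵀ.
Δ = 142·6 − 12² = 708.
m = (181·6 − 12·29)/708 = 123/118; b = (142·29 − 12·181)/708 = 973/354.
At r = 5: q̂ = (123/118)·(5) + (973/354)·(1) = 1409/177.

q̂ = 7.96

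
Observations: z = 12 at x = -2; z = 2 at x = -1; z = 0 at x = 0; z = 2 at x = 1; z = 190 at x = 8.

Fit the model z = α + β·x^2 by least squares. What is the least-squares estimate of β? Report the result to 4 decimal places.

β = 2.9764

The normal equations are: 5·α + 70·β = 206;  70·α + 4114·β = 12212.
Eliminating β: 4114·(row 1) − 70·(row 2) gives 15670·α = 4114·206 − 70·12212 = -7356, so α = -3678/7835.
Then β = (12212 − 70·(-3678/7835))/4114 = 4664/1567.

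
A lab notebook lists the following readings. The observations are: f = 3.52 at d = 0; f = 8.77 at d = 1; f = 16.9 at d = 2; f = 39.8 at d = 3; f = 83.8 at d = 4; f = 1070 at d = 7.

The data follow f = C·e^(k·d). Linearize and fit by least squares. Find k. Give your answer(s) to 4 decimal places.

k = 0.8089

Taking logs, ln f = k·d + ln C, so regress ln f on d.
Σd = 17.0000, Σ(d)² = 79.0000, Σln f = 21.3448, Σd·ln f = 85.4192.
Equations: 79.0000·k + 17.0000·ln C = 85.4192;  17.0000·k + 6·ln C = 21.3448.
Δ = 79.0000·6 − (17.0000)² = 185.0000; k = (85.4192·6 − 17.0000·21.3448)/185.0000 = 0.80894, ln C = (79.0000·21.3448 − 17.0000·85.4192)/185.0000 = 1.26549.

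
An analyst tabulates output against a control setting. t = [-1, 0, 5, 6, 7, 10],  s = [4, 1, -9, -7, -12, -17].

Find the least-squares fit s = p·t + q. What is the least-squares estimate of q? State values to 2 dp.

q = 1.63

Compute the Gram sums: Σt·t = 211, Σt = 27, Σ1 = 6.
Right-hand side: Σt·s = -345, Σs = -40.
XᵀX·[p, q]ᵀ = Xᵀs becomes [[211, 27]; [27, 6]]·[p, q]ᵀ = [-345, -40]ᵀ.
det = 211·6 − 27² = 537.
p = ((-345)·6 − 27·(-40))/537 = -330/179; q = (211·(-40) − 27·(-345))/537 = 875/537.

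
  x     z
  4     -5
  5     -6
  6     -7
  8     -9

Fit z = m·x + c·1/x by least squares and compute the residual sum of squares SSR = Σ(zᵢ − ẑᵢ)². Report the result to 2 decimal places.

Compute the Gram sums: Σx·x = 141, Σx·1/x = 4, Σ1/x·1/x = 2101/14400.
Right-hand side: Σx·z = -164, Σ1/x·z = -569/120.
AᵀA·[m, c]ᵀ = Aᵀz becomes [[141, 4]; [4, 2101/14400]]·[m, c]ᵀ = [-164, -569/120]ᵀ.
Eliminating c: (2101/14400)·(row 1) − 4·(row 2) gives (21947/4800)·m = (2101/14400)·(-164) − 4·(-569/120) = -17861/3600, so m = -71444/65841.
Then c = ((-569/120) − 4·(-71444/65841))/(2101/14400) = -60360/21947.
Residuals: 1841/65841, -1610/65841, -681/21947, 1618/65841; SSR = 194/65841.

SSR = 0.00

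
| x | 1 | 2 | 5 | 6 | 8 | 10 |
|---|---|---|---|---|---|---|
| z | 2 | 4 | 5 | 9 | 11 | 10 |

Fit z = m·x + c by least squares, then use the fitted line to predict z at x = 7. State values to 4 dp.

ẑ = 8.4719

The normal system AᵀA·[m, c]ᵀ = Aᵀz is [[230, 32]; [32, 6]]·[m, c]ᵀ = [277, 41]ᵀ.
Eliminating c: 6·(row 1) − 32·(row 2) gives 356·m = 6·277 − 32·41 = 350, so m = 175/178.
Then c = (41 − 32·(175/178))/6 = 283/178.
At x = 7: ẑ = (175/178)·(7) + (283/178)·(1) = 754/89.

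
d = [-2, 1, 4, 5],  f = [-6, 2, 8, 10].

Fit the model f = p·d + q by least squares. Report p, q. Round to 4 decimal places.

p = 2.2667, q = -1.0333

Normal-equation sums: Σd·d = 46, Σd = 8, Σ1 = 4.
And Σd·f = 96, Σf = 14.
Normal equations: [[46, 8]; [8, 4]]·[p, q]ᵀ = [96, 14]ᵀ.
Determinant 46·4 − 8² = 120.
p = (96·4 − 8·14)/120 = 34/15; q = (46·14 − 8·96)/120 = -31/30.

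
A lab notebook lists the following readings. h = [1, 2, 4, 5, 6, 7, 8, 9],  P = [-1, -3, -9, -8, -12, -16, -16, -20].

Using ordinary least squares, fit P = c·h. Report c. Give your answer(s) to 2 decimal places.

Normal-equation sums: Σh·h = 276.
And Σh·P = -575.
Normal equations: [[276]]·[c]ᵀ = [-575]ᵀ.
Hence c = -575 / 276 ≈ -2.08333.

c = -2.08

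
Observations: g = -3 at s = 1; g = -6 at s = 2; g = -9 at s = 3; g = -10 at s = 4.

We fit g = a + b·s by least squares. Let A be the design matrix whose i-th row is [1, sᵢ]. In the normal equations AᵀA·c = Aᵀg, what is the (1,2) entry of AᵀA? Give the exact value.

Row 1 ↔ basis 1, column 2 ↔ basis s, so (AᵀA)_{1,2} = Σᵢ s = (1)·(1) + (1)·(2) + (1)·(3) + (1)·(4) = 10.

10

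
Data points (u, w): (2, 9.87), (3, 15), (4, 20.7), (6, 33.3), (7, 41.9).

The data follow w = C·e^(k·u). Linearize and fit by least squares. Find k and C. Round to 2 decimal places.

k = 0.28, C = 6.17

Taking logs, ln w = k·u + ln C, so regress ln w on u.
Σu = 22.0000, Σ(u)² = 114.0000, Σln w = 15.2685, Σu·ln w = 72.0040.
Equations: 114.0000·k + 22.0000·ln C = 72.0040;  22.0000·k + 5·ln C = 15.2685.
Δ = 114.0000·5 − (22.0000)² = 86.0000; k = (72.0040·5 − 22.0000·15.2685)/86.0000 = 0.28038, ln C = (114.0000·15.2685 − 22.0000·72.0040)/86.0000 = 1.82004, so C = exp(1.82004) = 6.17210.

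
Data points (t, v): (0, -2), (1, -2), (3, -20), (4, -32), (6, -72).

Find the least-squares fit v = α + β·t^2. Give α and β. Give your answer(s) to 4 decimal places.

α = -1.2529, β = -1.9635

The normal system MᵀM·[α, β]ᵀ = Mᵀv is [[5, 62]; [62, 1634]]·[α, β]ᵀ = [-128, -3286]ᵀ.
Eliminating β: 1634·(row 1) − 62·(row 2) gives 4326·α = 1634·(-128) − 62·(-3286) = -5420, so α = -2710/2163.
Then β = ((-3286) − 62·(-2710/2163))/1634 = -4247/2163.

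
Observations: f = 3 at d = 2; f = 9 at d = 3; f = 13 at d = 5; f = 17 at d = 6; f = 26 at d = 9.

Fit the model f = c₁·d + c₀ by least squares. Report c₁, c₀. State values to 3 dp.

The normal equations are: 155·c₁ + 25·c₀ = 434;  25·c₁ + 5·c₀ = 68.
Determinant 155·5 − 25² = 150.
c₁ = (434·5 − 25·68)/150 = 47/15; c₀ = (155·68 − 25·434)/150 = -31/15.

c₁ = 3.133, c₀ = -2.067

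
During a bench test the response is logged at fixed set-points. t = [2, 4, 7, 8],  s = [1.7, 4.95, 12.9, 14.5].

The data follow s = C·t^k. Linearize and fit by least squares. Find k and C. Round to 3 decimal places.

k = 1.578, C = 0.567

Let Y = ln s. Fitting Y = k·ln t + ln C by least squares:
Σln t = 6.1048, Σ(ln t)² = 10.5129, Σln s = 7.3614, Σln t·ln s = 13.1219.
Equations: 10.5129·k + 6.1048·ln C = 13.1219;  6.1048·k + 4·ln C = 7.3614.
Solving (det = 4.7831): k = 1.57800, ln C = -0.56800, so C = exp(-0.56800) = 0.56666.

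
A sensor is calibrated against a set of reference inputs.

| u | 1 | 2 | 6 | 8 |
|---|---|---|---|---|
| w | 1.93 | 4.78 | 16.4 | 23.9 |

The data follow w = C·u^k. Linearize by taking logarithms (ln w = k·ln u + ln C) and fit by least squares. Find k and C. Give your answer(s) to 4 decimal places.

With ln wᵢ as the transformed response and ln uᵢ as the regressor:
Σln u = 4.5643, Σ(ln u)² = 8.0149, Σln w = 8.1931, Σln u·ln w = 12.6963.
Normal system: [[8.0149, 4.5643]; [4.5643, 4]]·[k, ln C]ᵀ = [12.6963, 8.1931]ᵀ.
Solving (det = 11.2265): k = 1.19264, ln C = 0.68738, so C = exp(0.68738) = 1.98849.

k = 1.1926, C = 1.9885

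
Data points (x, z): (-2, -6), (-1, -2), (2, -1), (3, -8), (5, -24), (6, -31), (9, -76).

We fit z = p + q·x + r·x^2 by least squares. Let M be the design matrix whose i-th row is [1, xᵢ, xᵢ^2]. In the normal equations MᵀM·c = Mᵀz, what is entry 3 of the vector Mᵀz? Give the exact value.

-7974

Entry 3 ↔ basis x^2, so (Mᵀz)_{3} = Σᵢ (x^2)·zᵢ = (4)·(-6) + (1)·(-2) + (4)·(-1) + (9)·(-8) + (25)·(-24) + (36)·(-31) + (81)·(-76) = -7974.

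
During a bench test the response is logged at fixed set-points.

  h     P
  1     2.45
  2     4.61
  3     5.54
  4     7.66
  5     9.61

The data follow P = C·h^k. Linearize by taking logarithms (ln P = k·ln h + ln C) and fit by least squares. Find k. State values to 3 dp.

k = 0.822

Taking logs, ln P = k·ln h + ln C, so regress ln P on ln h.
Σln h = 4.7875, Σ(ln h)² = 6.1995, Σln P = 8.4351, Σln h·ln P = 9.4045.
Normal system: [[6.1995, 4.7875]; [4.7875, 5]]·[k, ln C]ᵀ = [9.4045, 8.4351]ᵀ.
Slope k = (n·Σln h·ln P − Σln h·Σln P)/(n·Σ(ln h)² − (Σln h)²) = (5·9.4045 − 4.7875·8.4351)/8.0774 = 0.82194; ln C = (Σln P − k·Σln h)/n = 0.90002.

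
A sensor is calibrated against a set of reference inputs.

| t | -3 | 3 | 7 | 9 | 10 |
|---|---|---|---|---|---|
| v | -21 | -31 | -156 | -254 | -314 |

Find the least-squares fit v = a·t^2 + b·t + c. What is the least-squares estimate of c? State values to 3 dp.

XᵀX·[a, b, c]ᵀ = Xᵀv reads: 19124·a + 2072·b + 248·c = -60086;  2072·a + 248·b + 26·c = -6548;  248·a + 26·b + 5·c = -776.
Row-reducing yields a = -10881/3646, b = -2874/1823, c = 1864/1823.

c = 1.022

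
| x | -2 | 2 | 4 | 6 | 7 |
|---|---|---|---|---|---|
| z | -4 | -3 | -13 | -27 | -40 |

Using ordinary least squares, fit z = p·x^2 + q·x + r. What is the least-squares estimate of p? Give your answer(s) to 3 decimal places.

Normal-equation sums: Σx^2·x^2 = 3985, Σx^2·x = 623, Σx^2 = 109, Σx·x = 109, Σx = 17, Σ1 = 5.
Moment sums: Σx^2·z = -3168, Σx·z = -492, Σz = -87.
MᵀM·[p, q, r]ᵀ = Mᵀz becomes [[3985, 623, 109]; [623, 109, 17]; [109, 17, 5]]·[p, q, r]ᵀ = [-3168, -492, -87]ᵀ.
Inverting the 3×3 Gram matrix, [p, q, r]ᵀ = [-12979/15554, 4379/15554, -1293/7777]ᵀ.

p = -0.834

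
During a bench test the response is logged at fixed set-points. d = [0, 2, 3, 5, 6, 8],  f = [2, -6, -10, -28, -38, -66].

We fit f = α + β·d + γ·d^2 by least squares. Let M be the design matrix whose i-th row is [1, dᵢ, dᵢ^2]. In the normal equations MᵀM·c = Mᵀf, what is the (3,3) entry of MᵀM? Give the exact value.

Row 3 ↔ basis d^2, column 3 ↔ basis d^2, so (MᵀM)_{3,3} = Σᵢ (d^2)·(d^2) = (0)·(0) + (4)·(4) + (9)·(9) + (25)·(25) + (36)·(36) + (64)·(64) = 6114.

6114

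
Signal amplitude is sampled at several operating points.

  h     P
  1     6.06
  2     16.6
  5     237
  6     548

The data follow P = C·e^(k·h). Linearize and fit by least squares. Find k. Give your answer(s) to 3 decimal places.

Let Y = ln P. Fitting Y = k·h + ln C by least squares:
Over the data: Σh = 14.0000, Σ(h)² = 66.0000, Σln P = 16.3854, Σh·ln P = 72.5985.
Normal system: [[66.0000, 14.0000]; [14.0000, 4]]·[k, ln C]ᵀ = [72.5985, 16.3854]ᵀ.
Slope k = (n·Σh·ln P − Σh·Σln P)/(n·Σ(h)² − (Σh)²) = (4·72.5985 − 14.0000·16.3854)/68.0000 = 0.89702; ln C = (Σln P − k·Σh)/n = 0.95678.

k = 0.897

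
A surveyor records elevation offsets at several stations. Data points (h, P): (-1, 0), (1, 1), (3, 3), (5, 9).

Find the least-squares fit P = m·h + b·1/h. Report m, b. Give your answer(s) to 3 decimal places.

Compute the Gram sums: Σh·h = 36, Σh·1/h = 4, Σ1/h·1/h = 484/225.
And Σh·P = 55, Σ1/h·P = 19/5.
So MᵀM·[m, b]ᵀ = MᵀP: [[36, 4]; [4, 484/225]]·[m, b]ᵀ = [55, 19/5]ᵀ.
Eliminating b: (484/225)·(row 1) − 4·(row 2) gives (1536/25)·m = (484/225)·55 − 4·(19/5) = 928/9, so m = 725/432.
Then b = ((19/5) − 4·(725/432))/(484/225) = -65/48.

m = 1.678, b = -1.354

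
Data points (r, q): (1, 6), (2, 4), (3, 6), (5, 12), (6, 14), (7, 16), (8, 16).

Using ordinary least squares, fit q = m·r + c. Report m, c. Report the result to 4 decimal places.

m = 1.8630, c = 2.0548

Compute the Gram sums: Σr·r = 188, Σr = 32, Σ1 = 7.
Right-hand side: Σr·q = 416, Σq = 74.
So XᵀX·[m, c]ᵀ = Xᵀq: [[188, 32]; [32, 7]]·[m, c]ᵀ = [416, 74]ᵀ.
Eliminating c: 7·(row 1) − 32·(row 2) gives 292·m = 7·416 − 32·74 = 544, so m = 136/73.
Then c = (74 − 32·(136/73))/7 = 150/73.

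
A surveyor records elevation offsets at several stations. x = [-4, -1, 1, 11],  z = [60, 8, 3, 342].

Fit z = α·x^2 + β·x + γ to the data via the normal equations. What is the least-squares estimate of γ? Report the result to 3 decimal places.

Normal-equation sums: Σx^2·x^2 = 14899, Σx^2·x = 1267, Σx^2 = 139, Σx·x = 139, Σx = 7, Σ1 = 4.
For Mᵀz: Σx^2·z = 42353, Σx·z = 3517, Σz = 413.
Solving the 3×3 system (Gaussian elimination) gives α = 1177/390, β = -2363/1014, γ = 2074/845.

γ = 2.454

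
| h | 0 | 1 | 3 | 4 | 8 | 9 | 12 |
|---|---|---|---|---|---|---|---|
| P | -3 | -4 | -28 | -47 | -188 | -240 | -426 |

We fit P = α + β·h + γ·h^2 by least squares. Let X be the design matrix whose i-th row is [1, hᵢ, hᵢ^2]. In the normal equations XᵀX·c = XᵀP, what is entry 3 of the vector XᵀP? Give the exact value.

-93824

Entry 3 ↔ basis h^2, so (XᵀP)_{3} = Σᵢ (h^2)·Pᵢ = (0)·(-3) + (1)·(-4) + (9)·(-28) + (16)·(-47) + (64)·(-188) + (81)·(-240) + (144)·(-426) = -93824.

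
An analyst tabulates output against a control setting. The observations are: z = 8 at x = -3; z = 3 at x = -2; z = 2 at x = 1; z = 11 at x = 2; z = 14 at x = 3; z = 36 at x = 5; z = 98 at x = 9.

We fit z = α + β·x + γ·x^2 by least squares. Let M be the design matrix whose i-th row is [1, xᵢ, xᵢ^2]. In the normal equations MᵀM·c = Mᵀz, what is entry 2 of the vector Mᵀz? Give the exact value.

1098

Entry 2 ↔ basis x, so (Mᵀz)_{2} = Σᵢ (x)·zᵢ = (-3)·(8) + (-2)·(3) + (1)·(2) + (2)·(11) + (3)·(14) + (5)·(36) + (9)·(98) = 1098.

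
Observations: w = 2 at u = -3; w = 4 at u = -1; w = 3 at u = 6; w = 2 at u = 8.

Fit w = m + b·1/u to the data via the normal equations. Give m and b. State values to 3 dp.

Entries of AᵀA: Σ1 = 4, Σ1/u = -25/24, Σ1/u·1/u = 665/576.
Moment sums: Σw = 11, Σ1/u·w = -47/12.
So AᵀA·[m, b]ᵀ = Aᵀw: [[4, -25/24]; [-25/24, 665/576]]·[m, b]ᵀ = [11, -47/12]ᵀ.
Eliminating b: (665/576)·(row 1) − (-25/24)·(row 2) gives (2035/576)·m = (665/576)·11 − (-25/24)·(-47/12) = 1655/192, so m = 993/407.
Then b = ((-47/12) − (-25/24)·(993/407))/(665/576) = -2424/2035.

m = 2.440, b = -1.191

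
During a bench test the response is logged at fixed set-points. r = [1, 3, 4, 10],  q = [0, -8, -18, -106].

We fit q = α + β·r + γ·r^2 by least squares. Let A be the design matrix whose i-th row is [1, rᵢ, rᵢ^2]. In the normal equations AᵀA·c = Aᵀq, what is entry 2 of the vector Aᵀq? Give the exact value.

-1156

Entry 2 ↔ basis r, so (Aᵀq)_{2} = Σᵢ (r)·qᵢ = (1)·(0) + (3)·(-8) + (4)·(-18) + (10)·(-106) = -1156.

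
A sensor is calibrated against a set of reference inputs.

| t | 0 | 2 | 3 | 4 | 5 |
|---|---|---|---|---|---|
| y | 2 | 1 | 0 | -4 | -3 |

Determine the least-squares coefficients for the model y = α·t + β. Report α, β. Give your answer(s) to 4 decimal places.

Sums needed: Σt·t = 54, Σt = 14, Σ1 = 5.
And Σt·y = -29, Σy = -4.
So AᵀA·[α, β]ᵀ = Aᵀy: [[54, 14]; [14, 5]]·[α, β]ᵀ = [-29, -4]ᵀ.
det = 54·5 − 14² = 74.
α = ((-29)·5 − 14·(-4))/74 = -89/74; β = (54·(-4) − 14·(-29))/74 = 95/37.

α = -1.2027, β = 2.5676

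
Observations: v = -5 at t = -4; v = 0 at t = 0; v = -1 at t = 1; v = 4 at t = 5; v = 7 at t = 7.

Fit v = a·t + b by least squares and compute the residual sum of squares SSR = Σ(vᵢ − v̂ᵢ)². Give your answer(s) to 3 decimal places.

From the data, Σt·t = 91, Σt = 9, Σ1 = 5.
Right-hand side: Σt·v = 88, Σv = 5.
AᵀA·[a, b]ᵀ = Aᵀv becomes [[91, 9]; [9, 5]]·[a, b]ᵀ = [88, 5]ᵀ.
Eliminating b: 5·(row 1) − 9·(row 2) gives 374·a = 5·88 − 9·5 = 395, so a = 395/374.
Then b = (5 − 9·(395/374))/5 = -337/374.
Residuals: 47/374, 337/374, -216/187, -71/187, 95/187; SSR = 959/374.

SSR = 2.564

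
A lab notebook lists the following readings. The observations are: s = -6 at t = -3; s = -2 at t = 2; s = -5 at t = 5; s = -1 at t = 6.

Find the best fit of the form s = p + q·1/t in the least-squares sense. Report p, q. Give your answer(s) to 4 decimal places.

Sums needed: Σ1 = 4, Σ1/t = 8/15, Σ1/t·1/t = 193/450.
And Σs = -14, Σ1/t·s = -1/6.
Eliminating q: (193/450)·(row 1) − (8/15)·(row 2) gives (322/225)·p = (193/450)·(-14) − (8/15)·(-1/6) = -1331/225, so p = -1331/322.
Then q = ((-1/6) − (8/15)·(-1331/322))/(193/450) = 765/161.

p = -4.1335, q = 4.7516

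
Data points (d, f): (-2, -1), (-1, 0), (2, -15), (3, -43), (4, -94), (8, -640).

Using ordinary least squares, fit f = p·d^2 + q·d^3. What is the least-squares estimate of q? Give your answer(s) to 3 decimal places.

q = -1.025

Entries of AᵀA: Σd^2·d^2 = 4466, Σd^2·d^3 = 34034, Σd^3·d^3 = 267098.
For Aᵀf: Σd^2·f = -42915, Σd^3·f = -334969.
Eliminating q: 267098·(row 1) − 34034·(row 2) gives 34546512·p = 267098·(-42915) − 34034·(-334969) = -62175724, so p = -1195687/664356.
Then q = ((-334969) − 34034·(-1195687/664356))/267098 = -114943/112164.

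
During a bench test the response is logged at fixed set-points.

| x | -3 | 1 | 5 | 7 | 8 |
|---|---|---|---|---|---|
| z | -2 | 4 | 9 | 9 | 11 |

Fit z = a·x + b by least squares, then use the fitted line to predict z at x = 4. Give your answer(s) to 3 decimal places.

AᵀA·[a, b]ᵀ = Aᵀz reads: 148·a + 18·b = 206;  18·a + 5·b = 31.
Δ = 148·5 − 18² = 416.
a = (206·5 − 18·31)/416 = 59/52; b = (148·31 − 18·206)/416 = 55/26.
At x = 4: ẑ = (59/52)·(4) + (55/26)·(1) = 173/26.

ẑ = 6.654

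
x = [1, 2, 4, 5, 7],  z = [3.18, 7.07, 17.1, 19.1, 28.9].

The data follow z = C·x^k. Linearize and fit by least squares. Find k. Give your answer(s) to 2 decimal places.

With ln zᵢ as the transformed response and ln xᵢ as the regressor:
Sums: Σln x = 5.6348, Σ(ln x)² = 8.7791, Σln z = 12.2654, Σln x·ln z = 16.5846.
Normal system: [[8.7791, 5.6348]; [5.6348, 5]]·[k, ln C]ᵀ = [16.5846, 12.2654]ᵀ.
Slope k = (n·Σln x·ln z − Σln x·Σln z)/(n·Σ(ln x)² − (Σln x)²) = (5·16.5846 − 5.6348·12.2654)/12.1448 = 1.13713; ln C = (Σln z − k·Σln x)/n = 1.17157.

k = 1.14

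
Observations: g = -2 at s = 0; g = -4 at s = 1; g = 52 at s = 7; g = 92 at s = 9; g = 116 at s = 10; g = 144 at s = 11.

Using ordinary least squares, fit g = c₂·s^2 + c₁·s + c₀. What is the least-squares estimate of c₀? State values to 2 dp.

From the data, Σs^2·s^2 = 33604, Σs^2·s = 3404, Σs^2 = 352, Σs·s = 352, Σs = 38, Σ1 = 6.
For Aᵀg: Σs^2·g = 39020, Σs·g = 3932, Σg = 398.
Normal equations: [[33604, 3404, 352]; [3404, 352, 38]; [352, 38, 6]]·[c₂, c₁, c₀]ᵀ = [39020, 3932, 398]ᵀ.
Inverting the 3×3 Gram matrix, [c₂, c₁, c₀]ᵀ = [32558/23361, -47377/23361, -20134/7787]ᵀ.

c₀ = -2.59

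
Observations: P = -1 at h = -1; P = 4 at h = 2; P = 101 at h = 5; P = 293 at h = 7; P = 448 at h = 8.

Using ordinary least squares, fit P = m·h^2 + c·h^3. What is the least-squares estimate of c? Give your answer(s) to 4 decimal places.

c = 0.9918

With design matrix A, AᵀA = [[7139, 52731]; [52731, 395483]] and AᵀP = [45569, 342533]ᵀ.
det = 7139·395483 − 52731² = 42794776.
m = (45569·395483 − 52731·342533)/42794776 = -10085699/10698694; c = (7139·342533 − 52731·45569)/42794776 = 10611037/10698694.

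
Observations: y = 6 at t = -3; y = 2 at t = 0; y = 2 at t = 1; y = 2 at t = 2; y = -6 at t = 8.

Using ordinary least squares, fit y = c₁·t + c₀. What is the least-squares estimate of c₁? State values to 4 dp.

c₁ = -1.0675

From the data, Σt·t = 78, Σt = 8, Σ1 = 5.
And Σt·y = -60, Σy = 6.
XᵀX·[c₁, c₀]ᵀ = Xᵀy becomes [[78, 8]; [8, 5]]·[c₁, c₀]ᵀ = [-60, 6]ᵀ.
Eliminating c₀: 5·(row 1) − 8·(row 2) gives 326·c₁ = 5·(-60) − 8·6 = -348, so c₁ = -174/163.
Then c₀ = (6 − 8·(-174/163))/5 = 474/163.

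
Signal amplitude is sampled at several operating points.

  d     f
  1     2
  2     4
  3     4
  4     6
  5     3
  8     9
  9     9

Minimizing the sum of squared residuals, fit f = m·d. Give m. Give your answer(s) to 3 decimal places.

With design matrix M, MᵀM = [[200]] and Mᵀf = [214]ᵀ.
m = 214/200 = 1.07.

m = 1.070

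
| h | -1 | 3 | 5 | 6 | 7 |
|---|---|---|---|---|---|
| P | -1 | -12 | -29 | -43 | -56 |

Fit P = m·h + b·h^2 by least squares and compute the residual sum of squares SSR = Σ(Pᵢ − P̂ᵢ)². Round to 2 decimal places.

SSR = 2.29

Sums needed: Σh·h = 120, Σh·h^2 = 710, Σh^2·h^2 = 4404.
Right-hand side: Σh·P = -830, Σh^2·P = -5126.
Normal equations: [[120, 710]; [710, 4404]]·[m, b]ᵀ = [-830, -5126]ᵀ.
Eliminating b: 4404·(row 1) − 710·(row 2) gives 24380·m = 4404·(-830) − 710·(-5126) = -15860, so m = -793/1219.
Then b = ((-5126) − 710·(-793/1219))/4404 = -1291/1219.
Residuals: -721/1219, -630/1219, 889/1219, -1183/1219, 546/1219; SSR = 2793/1219.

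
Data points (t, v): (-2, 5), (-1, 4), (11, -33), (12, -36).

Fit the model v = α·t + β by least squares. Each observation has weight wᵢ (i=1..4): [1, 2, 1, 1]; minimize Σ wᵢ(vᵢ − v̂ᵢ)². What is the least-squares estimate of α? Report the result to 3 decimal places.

α = -3.019

Setting ∂/∂α … = 0 gives: 271·α + 19·β = -813;  19·α + 5·β = -56.
(Σwᵢ·t·t = 271, Σwᵢ·t = 19, Σwᵢ·1 = 5, Σwᵢ·t·v = -813, Σwᵢ·v = -56.)
Determinant 271·5 − 19² = 994.
α = ((-813)·5 − 19·(-56))/994 = -3001/994; β = (271·(-56) − 19·(-813))/994 = 271/994.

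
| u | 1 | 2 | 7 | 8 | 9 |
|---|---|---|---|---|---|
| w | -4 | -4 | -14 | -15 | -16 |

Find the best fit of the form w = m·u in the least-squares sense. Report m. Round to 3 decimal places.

m = -1.879

The normal equations are: 199·m = -374.
Hence m = -374 / 199 ≈ -1.8794.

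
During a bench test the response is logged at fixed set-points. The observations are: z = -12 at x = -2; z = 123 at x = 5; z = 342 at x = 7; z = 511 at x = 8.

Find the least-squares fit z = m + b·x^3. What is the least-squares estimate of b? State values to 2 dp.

b = 1.01

Compute the Gram sums: Σ1 = 4, Σx^3 = 972, Σx^3·x^3 = 395482.
Moment sums: Σz = 964, Σx^3·z = 394409.
AᵀA·[m, b]ᵀ = Aᵀz becomes [[4, 972]; [972, 395482]]·[m, b]ᵀ = [964, 394409]ᵀ.
Eliminating b: 395482·(row 1) − 972·(row 2) gives 637144·m = 395482·964 − 972·394409 = -2120900, so m = -530225/159286.
Then b = (394409 − 972·(-530225/159286))/395482 = 160157/159286.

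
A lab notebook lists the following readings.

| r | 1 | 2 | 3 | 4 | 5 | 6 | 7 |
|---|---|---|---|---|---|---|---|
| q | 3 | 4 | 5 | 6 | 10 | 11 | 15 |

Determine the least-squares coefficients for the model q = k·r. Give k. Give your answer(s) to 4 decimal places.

Normal-equation sums: Σr·r = 140.
Moment sums: Σr·q = 271.
k = 271/140 = 1.93571.

k = 1.9357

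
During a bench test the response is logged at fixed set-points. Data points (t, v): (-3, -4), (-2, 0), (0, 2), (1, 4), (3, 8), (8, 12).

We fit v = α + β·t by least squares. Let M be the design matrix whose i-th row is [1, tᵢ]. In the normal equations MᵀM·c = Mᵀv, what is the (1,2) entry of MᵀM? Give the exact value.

7

Row 1 ↔ basis 1, column 2 ↔ basis t, so (MᵀM)_{1,2} = Σᵢ t = (1)·(-3) + (1)·(-2) + (1)·(0) + (1)·(1) + (1)·(3) + (1)·(8) = 7.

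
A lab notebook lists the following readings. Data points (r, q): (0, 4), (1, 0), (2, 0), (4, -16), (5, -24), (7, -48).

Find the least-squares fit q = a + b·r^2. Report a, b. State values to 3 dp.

a = 2.567, b = -1.046

From the data, Σ1 = 6, Σr^2 = 95, Σr^2·r^2 = 3299.
For Aᵀq: Σq = -84, Σr^2·q = -3208.
AᵀA·[a, b]ᵀ = Aᵀq becomes [[6, 95]; [95, 3299]]·[a, b]ᵀ = [-84, -3208]ᵀ.
det = 6·3299 − 95² = 10769.
a = ((-84)·3299 − 95·(-3208))/10769 = 27644/10769; b = (6·(-3208) − 95·(-84))/10769 = -11268/10769.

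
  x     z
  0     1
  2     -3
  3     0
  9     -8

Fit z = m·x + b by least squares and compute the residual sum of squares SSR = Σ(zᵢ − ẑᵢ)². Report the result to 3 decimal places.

SSR = 7.911

Setting ∂/∂m … = 0 gives: 94·m + 14·b = -78;  14·m + 4·b = -10.
Eliminating b: 4·(row 1) − 14·(row 2) gives 180·m = 4·(-78) − 14·(-10) = -172, so m = -43/45.
Then b = ((-10) − 14·(-43/45))/4 = 38/45.
Residuals: 7/45, -29/15, 91/45, -11/45; SSR = 356/45.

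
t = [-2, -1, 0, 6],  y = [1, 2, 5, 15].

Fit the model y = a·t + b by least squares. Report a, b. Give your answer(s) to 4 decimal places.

a = 1.7742, b = 4.4194

Normal-equation sums: Σt·t = 41, Σt = 3, Σ1 = 4.
For Mᵀy: Σt·y = 86, Σy = 23.
Eliminating b: 4·(row 1) − 3·(row 2) gives 155·a = 4·86 − 3·23 = 275, so a = 55/31.
Then b = (23 − 3·(55/31))/4 = 137/31.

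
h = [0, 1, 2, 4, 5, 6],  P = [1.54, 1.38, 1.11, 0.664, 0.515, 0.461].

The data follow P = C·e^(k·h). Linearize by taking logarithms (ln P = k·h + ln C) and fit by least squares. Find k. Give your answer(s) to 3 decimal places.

Let Y = ln P. Fitting Y = k·h + ln C by least squares:
Σh = 18.0000, Σ(h)² = 82.0000, Σln P = -0.9892, Σh·ln P = -9.0712.
Normal system: [[82.0000, 18.0000]; [18.0000, 6]]·[k, ln C]ᵀ = [-9.0712, -0.9892]ᵀ.
Slope k = (n·Σh·ln P − Σh·Σln P)/(n·Σ(h)² − (Σh)²) = (6·-9.0712 − 18.0000·-0.9892)/168.0000 = -0.21799; ln C = (Σln P − k·Σh)/n = 0.48909.

k = -0.218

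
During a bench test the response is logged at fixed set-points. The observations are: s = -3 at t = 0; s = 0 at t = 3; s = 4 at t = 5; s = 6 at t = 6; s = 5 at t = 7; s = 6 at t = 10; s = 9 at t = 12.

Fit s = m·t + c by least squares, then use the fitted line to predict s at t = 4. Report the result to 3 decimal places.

ŝ = 1.838

Entries of MᵀM: Σt·t = 363, Σt = 43, Σ1 = 7.
Right-hand side: Σt·s = 259, Σs = 27.
Normal equations: [[363, 43]; [43, 7]]·[m, c]ᵀ = [259, 27]ᵀ.
Determinant 363·7 − 43² = 692.
m = (259·7 − 43·27)/692 = 163/173; c = (363·27 − 43·259)/692 = -334/173.
At t = 4: ŝ = (163/173)·(4) + (-334/173)·(1) = 318/173.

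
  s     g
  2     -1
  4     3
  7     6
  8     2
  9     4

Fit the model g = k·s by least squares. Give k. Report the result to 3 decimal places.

k = 0.486

Forming XᵀX = [[214]] and Xᵀg = [104]ᵀ gives XᵀX·[k]ᵀ = Xᵀg.
Hence k = 104 / 214 ≈ 0.485981.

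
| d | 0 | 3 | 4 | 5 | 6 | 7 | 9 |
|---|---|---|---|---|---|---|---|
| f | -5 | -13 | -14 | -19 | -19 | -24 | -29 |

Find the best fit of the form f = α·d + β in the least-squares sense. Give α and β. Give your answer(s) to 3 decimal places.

Entries of AᵀA: Σd·d = 216, Σd = 34, Σ1 = 7.
And Σd·f = -733, Σf = -123.
Normal equations: [[216, 34]; [34, 7]]·[α, β]ᵀ = [-733, -123]ᵀ.
Δ = 216·7 − 34² = 356.
α = ((-733)·7 − 34·(-123))/356 = -949/356; β = (216·(-123) − 34·(-733))/356 = -823/178.

α = -2.666, β = -4.624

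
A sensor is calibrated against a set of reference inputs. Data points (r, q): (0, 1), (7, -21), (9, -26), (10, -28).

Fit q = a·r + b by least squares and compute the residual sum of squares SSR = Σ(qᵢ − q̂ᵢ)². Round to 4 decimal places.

SSR = 1.8525

Forming XᵀX = [[230, 26]; [26, 4]] and Xᵀq = [-661, -74]ᵀ gives XᵀX·[a, b]ᵀ = Xᵀq.
Eliminating b: 4·(row 1) − 26·(row 2) gives 244·a = 4·(-661) − 26·(-74) = -720, so a = -180/61.
Then b = ((-74) − 26·(-180/61))/4 = 83/122.
Residuals: 39/122, -125/122, -15/122, 101/122; SSR = 113/61.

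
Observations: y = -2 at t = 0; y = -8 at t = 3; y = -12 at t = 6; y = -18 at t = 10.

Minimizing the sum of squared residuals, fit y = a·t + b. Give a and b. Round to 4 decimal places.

a = -1.5708, b = -2.5388

Compute the Gram sums: Σt·t = 145, Σt = 19, Σ1 = 4.
And Σt·y = -276, Σy = -40.
So XᵀX·[a, b]ᵀ = Xᵀy: [[145, 19]; [19, 4]]·[a, b]ᵀ = [-276, -40]ᵀ.
Determinant 145·4 − 19² = 219.
a = ((-276)·4 − 19·(-40))/219 = -344/219; b = (145·(-40) − 19·(-276))/219 = -556/219.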